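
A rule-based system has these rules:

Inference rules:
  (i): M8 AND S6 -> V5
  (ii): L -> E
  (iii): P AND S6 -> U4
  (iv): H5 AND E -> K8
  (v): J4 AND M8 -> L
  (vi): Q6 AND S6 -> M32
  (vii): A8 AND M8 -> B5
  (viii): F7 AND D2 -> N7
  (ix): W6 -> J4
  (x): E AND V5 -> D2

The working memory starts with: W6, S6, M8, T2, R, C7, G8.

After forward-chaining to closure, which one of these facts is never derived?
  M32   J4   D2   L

Round 1 fires (i), (ix), giving V5, J4.
Round 2 fires (v), giving L.
Round 3 fires (ii), giving E.
Round 4 fires (x), giving D2.
Derived: L (round 2), J4 (round 1), D2 (round 4). M32 never appears in any round.

M32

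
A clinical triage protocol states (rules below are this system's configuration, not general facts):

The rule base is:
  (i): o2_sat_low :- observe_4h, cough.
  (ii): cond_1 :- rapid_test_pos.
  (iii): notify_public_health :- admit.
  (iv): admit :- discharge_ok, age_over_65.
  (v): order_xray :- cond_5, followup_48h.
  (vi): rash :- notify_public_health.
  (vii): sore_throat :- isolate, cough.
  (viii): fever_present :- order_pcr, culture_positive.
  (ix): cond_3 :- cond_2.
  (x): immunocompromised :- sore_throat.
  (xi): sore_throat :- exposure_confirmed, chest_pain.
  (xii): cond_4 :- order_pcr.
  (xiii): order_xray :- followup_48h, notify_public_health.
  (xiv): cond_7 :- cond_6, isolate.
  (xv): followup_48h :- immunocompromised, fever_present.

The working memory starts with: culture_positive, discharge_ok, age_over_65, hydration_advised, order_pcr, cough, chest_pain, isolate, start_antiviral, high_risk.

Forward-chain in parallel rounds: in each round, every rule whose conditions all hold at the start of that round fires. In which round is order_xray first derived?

Round 1 — (iv), (vii), (viii), (xii), derive admit, sore_throat, fever_present, cond_4.
Round 2 — (iii), (x), derive notify_public_health, immunocompromised.
Round 3 — (vi), (xv), derive rash, followup_48h.
Round 4 — (xiii), derive order_xray.
order_xray first appears in round 4.

4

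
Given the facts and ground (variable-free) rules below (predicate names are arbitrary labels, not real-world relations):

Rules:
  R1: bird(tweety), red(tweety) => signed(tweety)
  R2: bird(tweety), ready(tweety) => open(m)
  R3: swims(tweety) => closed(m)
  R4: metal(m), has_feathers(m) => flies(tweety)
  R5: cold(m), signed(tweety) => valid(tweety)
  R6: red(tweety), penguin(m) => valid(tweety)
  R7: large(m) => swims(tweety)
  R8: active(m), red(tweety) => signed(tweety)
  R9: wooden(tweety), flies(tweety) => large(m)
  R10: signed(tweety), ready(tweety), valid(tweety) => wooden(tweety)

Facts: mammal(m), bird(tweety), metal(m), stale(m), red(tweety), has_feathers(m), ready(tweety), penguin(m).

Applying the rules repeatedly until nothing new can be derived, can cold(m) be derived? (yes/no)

Round 1: R1 [bird(tweety), red(tweety) => signed(tweety)]; R2 [bird(tweety), ready(tweety) => open(m)]; R4 [metal(m), has_feathers(m) => flies(tweety)]; R6 [red(tweety), penguin(m) => valid(tweety)]. New: signed(tweety), open(m), flies(tweety), valid(tweety).
Round 2: R10 [signed(tweety), ready(tweety), valid(tweety) => wooden(tweety)]. New: wooden(tweety).
Round 3: R9 [wooden(tweety), flies(tweety) => large(m)]. New: large(m).
Round 4: R7 [large(m) => swims(tweety)]. New: swims(tweety).
Round 5: R3 [swims(tweety) => closed(m)]. New: closed(m).
Fixed point reached. No rule has cold(m) as a consequent, and it is not given.

no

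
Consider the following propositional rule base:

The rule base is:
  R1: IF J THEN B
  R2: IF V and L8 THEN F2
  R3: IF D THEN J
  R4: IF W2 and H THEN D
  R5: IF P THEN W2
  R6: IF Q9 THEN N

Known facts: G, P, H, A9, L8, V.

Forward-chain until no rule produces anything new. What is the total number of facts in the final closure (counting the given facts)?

Round 1: R2 [IF V and L8 THEN F2]; R5 [IF P THEN W2]. New: F2, W2.
Round 2: R4 [IF W2 and H THEN D]. New: D.
Round 3: R3 [IF D THEN J]. New: J.
Round 4: R1 [IF J THEN B]. New: B.
Closure: {A9, B, D, F2, G, H, J, L8, P, V, W2} — 11 facts.

11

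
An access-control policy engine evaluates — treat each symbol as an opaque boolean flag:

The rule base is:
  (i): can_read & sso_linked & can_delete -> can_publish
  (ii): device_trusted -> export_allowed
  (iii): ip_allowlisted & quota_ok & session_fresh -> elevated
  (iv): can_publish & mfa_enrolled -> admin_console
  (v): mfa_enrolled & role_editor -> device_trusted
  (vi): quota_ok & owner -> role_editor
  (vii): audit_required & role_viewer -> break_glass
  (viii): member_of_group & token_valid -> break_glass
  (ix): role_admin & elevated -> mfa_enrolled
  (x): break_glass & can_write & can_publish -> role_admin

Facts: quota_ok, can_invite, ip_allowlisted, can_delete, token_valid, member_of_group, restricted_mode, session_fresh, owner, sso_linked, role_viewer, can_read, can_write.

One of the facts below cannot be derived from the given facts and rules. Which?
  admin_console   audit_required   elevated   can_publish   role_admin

[1] (i) [can_read & sso_linked & can_delete -> can_publish]; (iii) [ip_allowlisted & quota_ok & session_fresh -> elevated]; (vi) [quota_ok & owner -> role_editor]; (viii) [member_of_group & token_valid -> break_glass]. ⇒ new: can_publish, elevated, role_editor, break_glass.
[2] (x) [break_glass & can_write & can_publish -> role_admin]. ⇒ new: role_admin.
[3] (ix) [role_admin & elevated -> mfa_enrolled]. ⇒ new: mfa_enrolled.
[4] (iv) [can_publish & mfa_enrolled -> admin_console]; (v) [mfa_enrolled & role_editor -> device_trusted]. ⇒ new: admin_console, device_trusted.
[5] (ii) [device_trusted -> export_allowed]. ⇒ new: export_allowed.
Derived: can_publish (round 1), elevated (round 1), role_admin (round 2), admin_console (round 4). audit_required never appears in any round.

audit_required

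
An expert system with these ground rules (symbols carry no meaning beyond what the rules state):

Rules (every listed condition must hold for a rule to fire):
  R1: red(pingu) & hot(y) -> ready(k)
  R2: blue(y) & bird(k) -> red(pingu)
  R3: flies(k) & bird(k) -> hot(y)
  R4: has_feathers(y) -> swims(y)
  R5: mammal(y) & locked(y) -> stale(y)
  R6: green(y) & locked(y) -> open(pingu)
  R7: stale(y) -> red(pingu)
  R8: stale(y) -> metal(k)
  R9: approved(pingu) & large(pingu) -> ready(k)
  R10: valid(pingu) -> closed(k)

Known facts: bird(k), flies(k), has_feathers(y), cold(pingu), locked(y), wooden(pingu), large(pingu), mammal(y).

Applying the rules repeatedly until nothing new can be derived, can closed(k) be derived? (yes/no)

Round 1: R3 [flies(k) & bird(k) -> hot(y)]; R4 [has_feathers(y) -> swims(y)]; R5 [mammal(y) & locked(y) -> stale(y)]. Adds hot(y), swims(y), stale(y).
Round 2: R7 [stale(y) -> red(pingu)]; R8 [stale(y) -> metal(k)]. Adds red(pingu), metal(k).
Round 3: R1 [red(pingu) & hot(y) -> ready(k)]. Adds ready(k).
Fixed point reached. closed(k) is concluded only by R10; R10 needs valid(pingu) (never derived).

no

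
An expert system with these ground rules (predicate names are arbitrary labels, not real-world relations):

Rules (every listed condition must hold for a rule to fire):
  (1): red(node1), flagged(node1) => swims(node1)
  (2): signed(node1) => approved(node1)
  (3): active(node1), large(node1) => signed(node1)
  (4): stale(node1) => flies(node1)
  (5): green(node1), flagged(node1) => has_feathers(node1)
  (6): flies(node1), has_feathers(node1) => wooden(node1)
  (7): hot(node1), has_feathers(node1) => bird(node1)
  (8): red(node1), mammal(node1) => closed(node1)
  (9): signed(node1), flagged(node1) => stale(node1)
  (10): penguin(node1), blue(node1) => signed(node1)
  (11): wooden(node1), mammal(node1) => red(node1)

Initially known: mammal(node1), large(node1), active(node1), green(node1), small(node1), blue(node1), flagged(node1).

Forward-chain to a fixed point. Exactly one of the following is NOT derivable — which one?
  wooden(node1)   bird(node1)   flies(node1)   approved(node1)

bird(node1)

Round 1: (3) [active(node1), large(node1) => signed(node1)]; (5) [green(node1), flagged(node1) => has_feathers(node1)]. Adds signed(node1), has_feathers(node1).
Round 2: (2) [signed(node1) => approved(node1)]; (9) [signed(node1), flagged(node1) => stale(node1)]. Adds approved(node1), stale(node1).
Round 3: (4) [stale(node1) => flies(node1)]. Adds flies(node1).
Round 4: (6) [flies(node1), has_feathers(node1) => wooden(node1)]. Adds wooden(node1).
Round 5: (11) [wooden(node1), mammal(node1) => red(node1)]. Adds red(node1).
Round 6: (1) [red(node1), flagged(node1) => swims(node1)]; (8) [red(node1), mammal(node1) => closed(node1)]. Adds swims(node1), closed(node1).
Derived: wooden(node1) (round 4), flies(node1) (round 3), approved(node1) (round 2). bird(node1) never appears in any round.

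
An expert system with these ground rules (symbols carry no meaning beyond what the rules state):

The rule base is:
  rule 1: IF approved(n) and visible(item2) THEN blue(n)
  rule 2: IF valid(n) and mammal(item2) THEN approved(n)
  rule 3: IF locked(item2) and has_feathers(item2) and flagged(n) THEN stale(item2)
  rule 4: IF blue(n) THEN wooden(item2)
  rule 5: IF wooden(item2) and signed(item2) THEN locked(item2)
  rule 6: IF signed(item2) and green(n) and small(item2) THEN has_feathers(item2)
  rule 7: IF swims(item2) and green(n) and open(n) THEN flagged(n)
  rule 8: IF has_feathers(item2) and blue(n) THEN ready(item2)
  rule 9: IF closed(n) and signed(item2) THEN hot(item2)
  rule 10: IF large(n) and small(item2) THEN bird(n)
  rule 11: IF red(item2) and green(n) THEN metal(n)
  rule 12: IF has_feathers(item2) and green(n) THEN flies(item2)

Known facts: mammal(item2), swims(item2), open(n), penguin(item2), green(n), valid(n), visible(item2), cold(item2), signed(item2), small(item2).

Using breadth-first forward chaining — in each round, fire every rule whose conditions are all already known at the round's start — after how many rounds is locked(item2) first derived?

Round 1: rule 2 [IF valid(n) and mammal(item2) THEN approved(n)]; rule 6 [IF signed(item2) and green(n) and small(item2) THEN has_feathers(item2)]; rule 7 [IF swims(item2) and green(n) and open(n) THEN flagged(n)]. Adds approved(n), has_feathers(item2), flagged(n).
Round 2: rule 1 [IF approved(n) and visible(item2) THEN blue(n)]; rule 12 [IF has_feathers(item2) and green(n) THEN flies(item2)]. Adds blue(n), flies(item2).
Round 3: rule 4 [IF blue(n) THEN wooden(item2)]; rule 8 [IF has_feathers(item2) and blue(n) THEN ready(item2)]. Adds wooden(item2), ready(item2).
Round 4: rule 5 [IF wooden(item2) and signed(item2) THEN locked(item2)]. Adds locked(item2).
locked(item2) first appears in round 4.

4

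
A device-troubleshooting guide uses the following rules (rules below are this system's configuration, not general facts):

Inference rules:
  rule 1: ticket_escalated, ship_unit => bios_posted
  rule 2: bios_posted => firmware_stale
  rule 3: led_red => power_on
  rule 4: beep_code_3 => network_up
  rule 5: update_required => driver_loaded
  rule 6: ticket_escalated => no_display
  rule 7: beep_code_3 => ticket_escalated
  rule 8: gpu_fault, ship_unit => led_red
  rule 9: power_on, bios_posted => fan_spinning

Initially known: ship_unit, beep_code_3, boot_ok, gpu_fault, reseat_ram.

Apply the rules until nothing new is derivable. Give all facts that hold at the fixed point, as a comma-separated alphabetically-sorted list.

Round 1: rule 4 [beep_code_3 => network_up]; rule 7 [beep_code_3 => ticket_escalated]; rule 8 [gpu_fault, ship_unit => led_red]. New: network_up, ticket_escalated, led_red.
Round 2: rule 1 [ticket_escalated, ship_unit => bios_posted]; rule 3 [led_red => power_on]; rule 6 [ticket_escalated => no_display]. New: bios_posted, power_on, no_display.
Round 3: rule 2 [bios_posted => firmware_stale]; rule 9 [power_on, bios_posted => fan_spinning]. New: firmware_stale, fan_spinning.

beep_code_3, bios_posted, boot_ok, fan_spinning, firmware_stale, gpu_fault, led_red, network_up, no_display, power_on, reseat_ram, ship_unit, ticket_escalated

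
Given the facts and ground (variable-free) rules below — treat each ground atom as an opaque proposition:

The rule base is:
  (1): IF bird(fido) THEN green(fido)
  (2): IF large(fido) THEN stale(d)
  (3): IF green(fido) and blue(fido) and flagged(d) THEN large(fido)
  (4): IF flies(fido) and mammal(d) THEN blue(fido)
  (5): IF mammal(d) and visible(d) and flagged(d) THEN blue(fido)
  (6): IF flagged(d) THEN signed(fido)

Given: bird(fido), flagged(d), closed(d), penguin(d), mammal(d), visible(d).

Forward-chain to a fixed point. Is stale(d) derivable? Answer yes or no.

[1] (1) [IF bird(fido) THEN green(fido)]; (5) [IF mammal(d) and visible(d) and flagged(d) THEN blue(fido)]; (6) [IF flagged(d) THEN signed(fido)]. ⇒ new: green(fido), blue(fido), signed(fido).
[2] (3) [IF green(fido) and blue(fido) and flagged(d) THEN large(fido)]. ⇒ new: large(fido).
[3] (2) [IF large(fido) THEN stale(d)]. ⇒ new: stale(d).
stale(d) appears in round 3, so it is derivable.

yes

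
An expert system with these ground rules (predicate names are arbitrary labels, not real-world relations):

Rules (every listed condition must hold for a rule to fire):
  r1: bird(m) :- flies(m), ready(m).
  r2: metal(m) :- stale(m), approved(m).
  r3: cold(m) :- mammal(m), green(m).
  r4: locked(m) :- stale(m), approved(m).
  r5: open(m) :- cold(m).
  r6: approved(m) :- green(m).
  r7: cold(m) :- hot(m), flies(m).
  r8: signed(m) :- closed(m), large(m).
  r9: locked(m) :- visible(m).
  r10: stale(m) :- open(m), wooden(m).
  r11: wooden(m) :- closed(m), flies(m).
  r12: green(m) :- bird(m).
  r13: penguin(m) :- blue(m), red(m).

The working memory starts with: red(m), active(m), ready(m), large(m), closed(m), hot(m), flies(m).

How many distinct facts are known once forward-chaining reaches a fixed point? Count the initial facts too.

Round 1: r1 [bird(m) :- flies(m), ready(m).]; r7 [cold(m) :- hot(m), flies(m).]; r8 [signed(m) :- closed(m), large(m).]; r11 [wooden(m) :- closed(m), flies(m).]. Adds bird(m), cold(m), signed(m), wooden(m).
Round 2: r5 [open(m) :- cold(m).]; r12 [green(m) :- bird(m).]. Adds open(m), green(m).
Round 3: r6 [approved(m) :- green(m).]; r10 [stale(m) :- open(m), wooden(m).]. Adds approved(m), stale(m).
Round 4: r2 [metal(m) :- stale(m), approved(m).]; r4 [locked(m) :- stale(m), approved(m).]. Adds metal(m), locked(m).
Closure: {active(m), approved(m), bird(m), closed(m), cold(m), flies(m), green(m), hot(m), large(m), locked(m), metal(m), open(m), ready(m), red(m), signed(m), stale(m), wooden(m)} — 17 facts.

17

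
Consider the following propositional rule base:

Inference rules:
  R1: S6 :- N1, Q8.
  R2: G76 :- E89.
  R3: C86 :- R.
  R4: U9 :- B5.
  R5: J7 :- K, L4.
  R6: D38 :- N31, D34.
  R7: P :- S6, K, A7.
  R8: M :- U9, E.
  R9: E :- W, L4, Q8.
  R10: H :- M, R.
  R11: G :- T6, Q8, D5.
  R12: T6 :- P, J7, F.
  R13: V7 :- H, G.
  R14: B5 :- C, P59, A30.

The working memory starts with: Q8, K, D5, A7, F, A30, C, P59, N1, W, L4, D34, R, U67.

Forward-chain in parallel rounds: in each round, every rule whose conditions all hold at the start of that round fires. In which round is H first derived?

4

Round 1: R1 [S6 :- N1, Q8.]; R3 [C86 :- R.]; R5 [J7 :- K, L4.]; R9 [E :- W, L4, Q8.]; R14 [B5 :- C, P59, A30.]. Adds S6, C86, J7, E, B5.
Round 2: R4 [U9 :- B5.]; R7 [P :- S6, K, A7.]. Adds U9, P.
Round 3: R8 [M :- U9, E.]; R12 [T6 :- P, J7, F.]. Adds M, T6.
Round 4: R10 [H :- M, R.]; R11 [G :- T6, Q8, D5.]. Adds H, G.
H first appears in round 4.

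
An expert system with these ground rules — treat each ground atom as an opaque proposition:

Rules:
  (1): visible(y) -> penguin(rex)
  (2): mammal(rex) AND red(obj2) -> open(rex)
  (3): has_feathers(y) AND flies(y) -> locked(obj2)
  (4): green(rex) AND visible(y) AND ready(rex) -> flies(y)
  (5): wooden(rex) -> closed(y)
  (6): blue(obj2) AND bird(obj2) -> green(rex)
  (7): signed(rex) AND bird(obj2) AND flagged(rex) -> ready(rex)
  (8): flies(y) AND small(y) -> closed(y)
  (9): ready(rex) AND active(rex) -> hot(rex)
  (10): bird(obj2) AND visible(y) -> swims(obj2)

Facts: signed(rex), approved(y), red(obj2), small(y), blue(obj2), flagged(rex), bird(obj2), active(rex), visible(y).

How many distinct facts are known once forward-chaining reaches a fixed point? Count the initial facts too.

Round 1: (1) [visible(y) -> penguin(rex)]; (6) [blue(obj2) AND bird(obj2) -> green(rex)]; (7) [signed(rex) AND bird(obj2) AND flagged(rex) -> ready(rex)]; (10) [bird(obj2) AND visible(y) -> swims(obj2)]. Adds penguin(rex), green(rex), ready(rex), swims(obj2).
Round 2: (4) [green(rex) AND visible(y) AND ready(rex) -> flies(y)]; (9) [ready(rex) AND active(rex) -> hot(rex)]. Adds flies(y), hot(rex).
Round 3: (8) [flies(y) AND small(y) -> closed(y)]. Adds closed(y).
Closure: {active(rex), approved(y), bird(obj2), blue(obj2), closed(y), flagged(rex), flies(y), green(rex), hot(rex), penguin(rex), ready(rex), red(obj2), signed(rex), small(y), swims(obj2), visible(y)} — 16 facts.

16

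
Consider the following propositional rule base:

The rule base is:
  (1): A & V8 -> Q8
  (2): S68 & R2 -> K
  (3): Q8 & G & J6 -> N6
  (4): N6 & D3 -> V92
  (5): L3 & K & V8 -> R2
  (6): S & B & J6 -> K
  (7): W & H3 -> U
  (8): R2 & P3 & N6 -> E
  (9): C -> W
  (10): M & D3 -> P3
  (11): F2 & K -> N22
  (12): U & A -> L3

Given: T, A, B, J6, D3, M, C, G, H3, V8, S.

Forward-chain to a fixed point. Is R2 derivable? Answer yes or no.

yes

Round 1: (1) [A & V8 -> Q8]; (6) [S & B & J6 -> K]; (9) [C -> W]; (10) [M & D3 -> P3]. New: Q8, K, W, P3.
Round 2: (3) [Q8 & G & J6 -> N6]; (7) [W & H3 -> U]. New: N6, U.
Round 3: (4) [N6 & D3 -> V92]; (12) [U & A -> L3]. New: V92, L3.
Round 4: (5) [L3 & K & V8 -> R2]. New: R2.
Round 5: (8) [R2 & P3 & N6 -> E]. New: E.
R2 appears in round 4, so it is derivable.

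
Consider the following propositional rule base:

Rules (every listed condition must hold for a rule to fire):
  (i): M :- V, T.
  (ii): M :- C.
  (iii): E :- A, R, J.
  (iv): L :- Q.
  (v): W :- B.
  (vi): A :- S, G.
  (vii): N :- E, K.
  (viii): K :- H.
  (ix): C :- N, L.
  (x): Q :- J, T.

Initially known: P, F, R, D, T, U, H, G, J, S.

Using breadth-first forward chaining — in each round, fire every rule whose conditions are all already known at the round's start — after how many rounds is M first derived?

Round 1 fires (vi), (viii), (x), giving A, K, Q.
Round 2 fires (iii), (iv), giving E, L.
Round 3 fires (vii), giving N.
Round 4 fires (ix), giving C.
Round 5 fires (ii), giving M.
M first appears in round 5.

5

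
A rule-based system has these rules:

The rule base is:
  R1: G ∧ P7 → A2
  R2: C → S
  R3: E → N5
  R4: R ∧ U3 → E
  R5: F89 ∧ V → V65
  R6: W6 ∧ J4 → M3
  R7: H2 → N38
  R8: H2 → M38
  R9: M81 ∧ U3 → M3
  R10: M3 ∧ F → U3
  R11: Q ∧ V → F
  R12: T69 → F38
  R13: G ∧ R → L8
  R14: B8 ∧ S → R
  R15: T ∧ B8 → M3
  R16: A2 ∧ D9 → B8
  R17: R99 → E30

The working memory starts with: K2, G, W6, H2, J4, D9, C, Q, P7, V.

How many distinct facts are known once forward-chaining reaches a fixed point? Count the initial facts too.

Round 1 fires R1, R2, R6, R7, R8, R11, giving A2, S, M3, N38, M38, F.
Round 2 fires R10, R16, giving U3, B8.
Round 3 fires R14, giving R.
Round 4 fires R4, R13, giving E, L8.
Round 5 fires R3, giving N5.
Closure: {A2, B8, C, D9, E, F, G, H2, J4, K2, L8, M3, M38, N38, N5, P7, Q, R, S, U3, V, W6} — 22 facts.

22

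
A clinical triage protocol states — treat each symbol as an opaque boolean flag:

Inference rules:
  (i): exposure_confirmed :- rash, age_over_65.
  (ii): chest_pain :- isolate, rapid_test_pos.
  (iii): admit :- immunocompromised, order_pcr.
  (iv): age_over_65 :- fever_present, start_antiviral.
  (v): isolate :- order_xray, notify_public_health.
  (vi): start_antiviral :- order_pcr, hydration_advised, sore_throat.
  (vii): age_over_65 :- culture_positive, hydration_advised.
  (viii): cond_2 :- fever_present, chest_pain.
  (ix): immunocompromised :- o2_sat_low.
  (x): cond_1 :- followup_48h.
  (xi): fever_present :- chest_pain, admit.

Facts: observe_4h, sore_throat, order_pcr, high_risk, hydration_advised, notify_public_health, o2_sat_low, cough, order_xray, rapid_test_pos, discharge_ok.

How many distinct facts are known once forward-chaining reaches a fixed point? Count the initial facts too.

[1] (v) [isolate :- order_xray, notify_public_health.]; (vi) [start_antiviral :- order_pcr, hydration_advised, sore_throat.]; (ix) [immunocompromised :- o2_sat_low.]. ⇒ new: isolate, start_antiviral, immunocompromised.
[2] (ii) [chest_pain :- isolate, rapid_test_pos.]; (iii) [admit :- immunocompromised, order_pcr.]. ⇒ new: chest_pain, admit.
[3] (xi) [fever_present :- chest_pain, admit.]. ⇒ new: fever_present.
[4] (iv) [age_over_65 :- fever_present, start_antiviral.]; (viii) [cond_2 :- fever_present, chest_pain.]. ⇒ new: age_over_65, cond_2.
Closure: {admit, age_over_65, chest_pain, cond_2, cough, discharge_ok, fever_present, high_risk, hydration_advised, immunocompromised, isolate, notify_public_health, o2_sat_low, observe_4h, order_pcr, order_xray, rapid_test_pos, sore_throat, start_antiviral} — 19 facts.

19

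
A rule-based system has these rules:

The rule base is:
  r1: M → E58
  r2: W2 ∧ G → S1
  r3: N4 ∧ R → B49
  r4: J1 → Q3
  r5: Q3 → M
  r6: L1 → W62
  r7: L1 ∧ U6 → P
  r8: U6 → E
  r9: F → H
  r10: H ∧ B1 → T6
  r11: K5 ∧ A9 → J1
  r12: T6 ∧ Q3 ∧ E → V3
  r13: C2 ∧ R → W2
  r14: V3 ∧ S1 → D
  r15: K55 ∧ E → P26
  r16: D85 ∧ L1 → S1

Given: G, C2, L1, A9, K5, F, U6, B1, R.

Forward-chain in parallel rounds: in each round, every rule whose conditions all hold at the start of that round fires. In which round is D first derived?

4

[1] r6 [L1 → W62]; r7 [L1 ∧ U6 → P]; r8 [U6 → E]; r9 [F → H]; r11 [K5 ∧ A9 → J1]; r13 [C2 ∧ R → W2]. ⇒ new: W62, P, E, H, J1, W2.
[2] r2 [W2 ∧ G → S1]; r4 [J1 → Q3]; r10 [H ∧ B1 → T6]. ⇒ new: S1, Q3, T6.
[3] r5 [Q3 → M]; r12 [T6 ∧ Q3 ∧ E → V3]. ⇒ new: M, V3.
[4] r1 [M → E58]; r14 [V3 ∧ S1 → D]. ⇒ new: E58, D.
D first appears in round 4.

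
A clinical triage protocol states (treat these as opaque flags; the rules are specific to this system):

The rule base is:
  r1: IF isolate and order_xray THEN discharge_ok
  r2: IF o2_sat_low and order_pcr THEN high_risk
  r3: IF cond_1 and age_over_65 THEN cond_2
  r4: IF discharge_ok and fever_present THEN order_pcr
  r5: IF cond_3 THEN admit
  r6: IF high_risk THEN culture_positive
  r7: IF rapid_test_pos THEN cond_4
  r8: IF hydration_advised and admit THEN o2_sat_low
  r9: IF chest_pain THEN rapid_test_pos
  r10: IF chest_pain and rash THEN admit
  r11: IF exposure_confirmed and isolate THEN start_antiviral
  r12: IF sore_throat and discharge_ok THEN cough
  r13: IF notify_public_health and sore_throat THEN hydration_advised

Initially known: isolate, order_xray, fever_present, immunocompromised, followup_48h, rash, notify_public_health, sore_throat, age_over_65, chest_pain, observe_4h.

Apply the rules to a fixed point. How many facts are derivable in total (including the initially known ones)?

21

[1] r1 [IF isolate and order_xray THEN discharge_ok]; r9 [IF chest_pain THEN rapid_test_pos]; r10 [IF chest_pain and rash THEN admit]; r13 [IF notify_public_health and sore_throat THEN hydration_advised]. ⇒ new: discharge_ok, rapid_test_pos, admit, hydration_advised.
[2] r4 [IF discharge_ok and fever_present THEN order_pcr]; r7 [IF rapid_test_pos THEN cond_4]; r8 [IF hydration_advised and admit THEN o2_sat_low]; r12 [IF sore_throat and discharge_ok THEN cough]. ⇒ new: order_pcr, cond_4, o2_sat_low, cough.
[3] r2 [IF o2_sat_low and order_pcr THEN high_risk]. ⇒ new: high_risk.
[4] r6 [IF high_risk THEN culture_positive]. ⇒ new: culture_positive.
Closure: {admit, age_over_65, chest_pain, cond_4, cough, culture_positive, discharge_ok, fever_present, followup_48h, high_risk, hydration_advised, immunocompromised, isolate, notify_public_health, o2_sat_low, observe_4h, order_pcr, order_xray, rapid_test_pos, rash, sore_throat} — 21 facts.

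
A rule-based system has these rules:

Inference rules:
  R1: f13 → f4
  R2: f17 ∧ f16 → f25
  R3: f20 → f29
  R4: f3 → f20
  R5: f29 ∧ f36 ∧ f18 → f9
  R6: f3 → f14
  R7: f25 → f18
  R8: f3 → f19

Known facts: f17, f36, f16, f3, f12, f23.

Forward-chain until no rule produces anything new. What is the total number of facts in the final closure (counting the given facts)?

13

Round 1: R2 [f17 ∧ f16 → f25]; R4 [f3 → f20]; R6 [f3 → f14]; R8 [f3 → f19]. Adds f25, f20, f14, f19.
Round 2: R3 [f20 → f29]; R7 [f25 → f18]. Adds f29, f18.
Round 3: R5 [f29 ∧ f36 ∧ f18 → f9]. Adds f9.
Closure: {f12, f14, f16, f17, f18, f19, f20, f23, f25, f29, f3, f36, f9} — 13 facts.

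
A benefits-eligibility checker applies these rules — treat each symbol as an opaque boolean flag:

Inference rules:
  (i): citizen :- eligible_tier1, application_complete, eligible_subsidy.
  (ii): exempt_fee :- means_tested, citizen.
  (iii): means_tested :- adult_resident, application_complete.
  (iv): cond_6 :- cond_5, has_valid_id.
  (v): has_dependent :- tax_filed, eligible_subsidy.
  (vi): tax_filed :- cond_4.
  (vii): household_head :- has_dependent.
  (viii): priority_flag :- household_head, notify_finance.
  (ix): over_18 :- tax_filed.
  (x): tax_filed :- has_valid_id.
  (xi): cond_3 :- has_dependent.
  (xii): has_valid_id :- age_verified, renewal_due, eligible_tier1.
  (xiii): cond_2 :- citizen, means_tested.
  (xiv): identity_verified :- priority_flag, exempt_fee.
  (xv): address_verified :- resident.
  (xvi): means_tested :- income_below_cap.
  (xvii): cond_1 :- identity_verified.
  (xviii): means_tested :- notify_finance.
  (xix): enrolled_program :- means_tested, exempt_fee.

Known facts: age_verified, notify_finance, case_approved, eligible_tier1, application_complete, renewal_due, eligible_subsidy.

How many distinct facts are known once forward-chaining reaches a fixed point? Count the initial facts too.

Round 1: (i) [citizen :- eligible_tier1, application_complete, eligible_subsidy.]; (xii) [has_valid_id :- age_verified, renewal_due, eligible_tier1.]; (xviii) [means_tested :- notify_finance.]. Adds citizen, has_valid_id, means_tested.
Round 2: (ii) [exempt_fee :- means_tested, citizen.]; (x) [tax_filed :- has_valid_id.]; (xiii) [cond_2 :- citizen, means_tested.]. Adds exempt_fee, tax_filed, cond_2.
Round 3: (v) [has_dependent :- tax_filed, eligible_subsidy.]; (ix) [over_18 :- tax_filed.]; (xix) [enrolled_program :- means_tested, exempt_fee.]. Adds has_dependent, over_18, enrolled_program.
Round 4: (vii) [household_head :- has_dependent.]; (xi) [cond_3 :- has_dependent.]. Adds household_head, cond_3.
Round 5: (viii) [priority_flag :- household_head, notify_finance.]. Adds priority_flag.
Round 6: (xiv) [identity_verified :- priority_flag, exempt_fee.]. Adds identity_verified.
Round 7: (xvii) [cond_1 :- identity_verified.]. Adds cond_1.
Closure: {age_verified, application_complete, case_approved, citizen, cond_1, cond_2, cond_3, eligible_subsidy, eligible_tier1, enrolled_program, exempt_fee, has_dependent, has_valid_id, household_head, identity_verified, means_tested, notify_finance, over_18, priority_flag, renewal_due, tax_filed} — 21 facts.

21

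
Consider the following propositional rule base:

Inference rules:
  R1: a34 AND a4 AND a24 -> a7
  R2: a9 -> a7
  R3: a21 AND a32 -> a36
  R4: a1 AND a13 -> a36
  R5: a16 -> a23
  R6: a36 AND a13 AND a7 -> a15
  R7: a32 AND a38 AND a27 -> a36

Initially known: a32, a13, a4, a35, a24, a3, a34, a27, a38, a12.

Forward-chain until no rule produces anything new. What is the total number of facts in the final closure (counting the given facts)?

Round 1: R1 [a34 AND a4 AND a24 -> a7]; R7 [a32 AND a38 AND a27 -> a36]. New: a7, a36.
Round 2: R6 [a36 AND a13 AND a7 -> a15]. New: a15.
Closure: {a12, a13, a15, a24, a27, a3, a32, a34, a35, a36, a38, a4, a7} — 13 facts.

13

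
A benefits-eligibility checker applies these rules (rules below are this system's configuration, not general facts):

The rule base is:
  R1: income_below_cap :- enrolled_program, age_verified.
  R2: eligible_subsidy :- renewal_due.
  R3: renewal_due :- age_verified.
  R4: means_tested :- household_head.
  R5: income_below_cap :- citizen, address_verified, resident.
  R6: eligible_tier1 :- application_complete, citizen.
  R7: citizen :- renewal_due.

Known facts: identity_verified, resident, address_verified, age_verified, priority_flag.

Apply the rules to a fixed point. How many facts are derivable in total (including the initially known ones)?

Round 1 fires R3, giving renewal_due.
Round 2 fires R2, R7, giving eligible_subsidy, citizen.
Round 3 fires R5, giving income_below_cap.
Closure: {address_verified, age_verified, citizen, eligible_subsidy, identity_verified, income_below_cap, priority_flag, renewal_due, resident} — 9 facts.

9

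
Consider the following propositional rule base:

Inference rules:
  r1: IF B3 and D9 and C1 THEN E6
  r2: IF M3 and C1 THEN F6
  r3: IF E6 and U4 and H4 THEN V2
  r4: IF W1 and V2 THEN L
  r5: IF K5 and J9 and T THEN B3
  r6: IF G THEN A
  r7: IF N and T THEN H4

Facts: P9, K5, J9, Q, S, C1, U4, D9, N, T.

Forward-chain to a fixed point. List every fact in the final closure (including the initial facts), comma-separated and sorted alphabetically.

[1] r5 [IF K5 and J9 and T THEN B3]; r7 [IF N and T THEN H4]. ⇒ new: B3, H4.
[2] r1 [IF B3 and D9 and C1 THEN E6]. ⇒ new: E6.
[3] r3 [IF E6 and U4 and H4 THEN V2]. ⇒ new: V2.

B3, C1, D9, E6, H4, J9, K5, N, P9, Q, S, T, U4, V2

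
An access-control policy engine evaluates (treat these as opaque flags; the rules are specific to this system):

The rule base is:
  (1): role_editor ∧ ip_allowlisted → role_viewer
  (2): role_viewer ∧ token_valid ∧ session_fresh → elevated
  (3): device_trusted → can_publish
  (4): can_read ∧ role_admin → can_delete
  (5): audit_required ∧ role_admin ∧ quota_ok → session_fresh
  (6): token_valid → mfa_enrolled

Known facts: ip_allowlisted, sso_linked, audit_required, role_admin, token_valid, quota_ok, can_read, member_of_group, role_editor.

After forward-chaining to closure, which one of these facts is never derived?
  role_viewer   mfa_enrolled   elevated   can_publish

[1] (1) [role_editor ∧ ip_allowlisted → role_viewer]; (4) [can_read ∧ role_admin → can_delete]; (5) [audit_required ∧ role_admin ∧ quota_ok → session_fresh]; (6) [token_valid → mfa_enrolled]. ⇒ new: role_viewer, can_delete, session_fresh, mfa_enrolled.
[2] (2) [role_viewer ∧ token_valid ∧ session_fresh → elevated]. ⇒ new: elevated.
Derived: mfa_enrolled (round 1), role_viewer (round 1), elevated (round 2). can_publish never appears in any round.

can_publish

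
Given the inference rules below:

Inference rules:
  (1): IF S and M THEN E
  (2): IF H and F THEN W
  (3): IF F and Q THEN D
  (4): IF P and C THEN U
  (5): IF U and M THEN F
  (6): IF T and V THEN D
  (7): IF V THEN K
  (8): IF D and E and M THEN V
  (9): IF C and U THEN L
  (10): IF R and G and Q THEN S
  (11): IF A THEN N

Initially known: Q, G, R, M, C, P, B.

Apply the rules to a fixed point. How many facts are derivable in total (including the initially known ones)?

[1] (4) [IF P and C THEN U]; (10) [IF R and G and Q THEN S]. ⇒ new: U, S.
[2] (1) [IF S and M THEN E]; (5) [IF U and M THEN F]; (9) [IF C and U THEN L]. ⇒ new: E, F, L.
[3] (3) [IF F and Q THEN D]. ⇒ new: D.
[4] (8) [IF D and E and M THEN V]. ⇒ new: V.
[5] (7) [IF V THEN K]. ⇒ new: K.
Closure: {B, C, D, E, F, G, K, L, M, P, Q, R, S, U, V} — 15 facts.

15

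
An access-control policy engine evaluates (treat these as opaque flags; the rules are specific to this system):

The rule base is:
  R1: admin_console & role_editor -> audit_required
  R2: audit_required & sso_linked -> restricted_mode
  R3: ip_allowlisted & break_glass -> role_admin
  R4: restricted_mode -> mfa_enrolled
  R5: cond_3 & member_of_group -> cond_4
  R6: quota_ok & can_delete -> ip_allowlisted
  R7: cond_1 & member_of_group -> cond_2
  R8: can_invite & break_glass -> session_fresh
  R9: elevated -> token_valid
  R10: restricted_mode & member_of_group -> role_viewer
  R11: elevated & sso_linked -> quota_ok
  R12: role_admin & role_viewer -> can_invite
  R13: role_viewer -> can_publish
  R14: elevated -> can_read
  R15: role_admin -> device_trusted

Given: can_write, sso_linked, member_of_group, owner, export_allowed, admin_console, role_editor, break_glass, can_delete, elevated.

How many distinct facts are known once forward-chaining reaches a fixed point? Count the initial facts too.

23

Round 1: R1 [admin_console & role_editor -> audit_required]; R9 [elevated -> token_valid]; R11 [elevated & sso_linked -> quota_ok]; R14 [elevated -> can_read]. New: audit_required, token_valid, quota_ok, can_read.
Round 2: R2 [audit_required & sso_linked -> restricted_mode]; R6 [quota_ok & can_delete -> ip_allowlisted]. New: restricted_mode, ip_allowlisted.
Round 3: R3 [ip_allowlisted & break_glass -> role_admin]; R4 [restricted_mode -> mfa_enrolled]; R10 [restricted_mode & member_of_group -> role_viewer]. New: role_admin, mfa_enrolled, role_viewer.
Round 4: R12 [role_admin & role_viewer -> can_invite]; R13 [role_viewer -> can_publish]; R15 [role_admin -> device_trusted]. New: can_invite, can_publish, device_trusted.
Round 5: R8 [can_invite & break_glass -> session_fresh]. New: session_fresh.
Closure: {admin_console, audit_required, break_glass, can_delete, can_invite, can_publish, can_read, can_write, device_trusted, elevated, export_allowed, ip_allowlisted, member_of_group, mfa_enrolled, owner, quota_ok, restricted_mode, role_admin, role_editor, role_viewer, session_fresh, sso_linked, token_valid} — 23 facts.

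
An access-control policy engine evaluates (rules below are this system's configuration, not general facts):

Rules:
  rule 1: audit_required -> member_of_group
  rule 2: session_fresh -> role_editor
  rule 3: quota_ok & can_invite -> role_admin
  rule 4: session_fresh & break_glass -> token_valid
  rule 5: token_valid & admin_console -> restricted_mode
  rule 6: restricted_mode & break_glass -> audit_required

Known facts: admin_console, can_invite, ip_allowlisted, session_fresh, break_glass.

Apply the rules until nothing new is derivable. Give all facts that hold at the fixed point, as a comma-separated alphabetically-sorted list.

Round 1: rule 2 [session_fresh -> role_editor]; rule 4 [session_fresh & break_glass -> token_valid]. New: role_editor, token_valid.
Round 2: rule 5 [token_valid & admin_console -> restricted_mode]. New: restricted_mode.
Round 3: rule 6 [restricted_mode & break_glass -> audit_required]. New: audit_required.
Round 4: rule 1 [audit_required -> member_of_group]. New: member_of_group.

admin_console, audit_required, break_glass, can_invite, ip_allowlisted, member_of_group, restricted_mode, role_editor, session_fresh, token_valid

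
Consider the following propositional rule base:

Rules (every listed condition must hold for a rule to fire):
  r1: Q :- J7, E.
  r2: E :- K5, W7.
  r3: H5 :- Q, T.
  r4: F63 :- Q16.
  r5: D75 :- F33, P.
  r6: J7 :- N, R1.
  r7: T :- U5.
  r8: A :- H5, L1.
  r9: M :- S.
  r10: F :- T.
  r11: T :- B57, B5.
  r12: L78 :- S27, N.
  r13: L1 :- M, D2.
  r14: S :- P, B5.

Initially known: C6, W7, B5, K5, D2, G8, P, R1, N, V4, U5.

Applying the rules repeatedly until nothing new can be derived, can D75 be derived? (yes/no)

no

Round 1: r2 [E :- K5, W7.]; r6 [J7 :- N, R1.]; r7 [T :- U5.]; r14 [S :- P, B5.]. New: E, J7, T, S.
Round 2: r1 [Q :- J7, E.]; r9 [M :- S.]; r10 [F :- T.]. New: Q, M, F.
Round 3: r3 [H5 :- Q, T.]; r13 [L1 :- M, D2.]. New: H5, L1.
Round 4: r8 [A :- H5, L1.]. New: A.
Fixed point reached. D75 is concluded only by r5; r5 needs F33 (never derived).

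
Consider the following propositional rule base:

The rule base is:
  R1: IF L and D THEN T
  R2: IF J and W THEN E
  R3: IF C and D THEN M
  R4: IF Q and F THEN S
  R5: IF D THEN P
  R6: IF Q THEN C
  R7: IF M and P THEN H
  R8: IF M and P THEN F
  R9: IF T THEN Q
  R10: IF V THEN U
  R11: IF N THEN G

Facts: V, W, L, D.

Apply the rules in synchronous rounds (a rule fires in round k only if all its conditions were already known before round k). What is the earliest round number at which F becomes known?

5

[1] R1 [IF L and D THEN T]; R5 [IF D THEN P]; R10 [IF V THEN U]. ⇒ new: T, P, U.
[2] R9 [IF T THEN Q]. ⇒ new: Q.
[3] R6 [IF Q THEN C]. ⇒ new: C.
[4] R3 [IF C and D THEN M]. ⇒ new: M.
[5] R7 [IF M and P THEN H]; R8 [IF M and P THEN F]. ⇒ new: H, F.
F first appears in round 5.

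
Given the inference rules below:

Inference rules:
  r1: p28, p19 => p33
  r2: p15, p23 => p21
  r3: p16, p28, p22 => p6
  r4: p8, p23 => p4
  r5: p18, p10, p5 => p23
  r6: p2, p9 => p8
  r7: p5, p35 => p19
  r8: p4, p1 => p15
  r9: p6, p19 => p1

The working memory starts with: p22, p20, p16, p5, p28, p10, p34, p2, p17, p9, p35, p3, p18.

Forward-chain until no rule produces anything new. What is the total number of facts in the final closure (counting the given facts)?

[1] r3 [p16, p28, p22 => p6]; r5 [p18, p10, p5 => p23]; r6 [p2, p9 => p8]; r7 [p5, p35 => p19]. ⇒ new: p6, p23, p8, p19.
[2] r1 [p28, p19 => p33]; r4 [p8, p23 => p4]; r9 [p6, p19 => p1]. ⇒ new: p33, p4, p1.
[3] r8 [p4, p1 => p15]. ⇒ new: p15.
[4] r2 [p15, p23 => p21]. ⇒ new: p21.
Closure: {p1, p10, p15, p16, p17, p18, p19, p2, p20, p21, p22, p23, p28, p3, p33, p34, p35, p4, p5, p6, p8, p9} — 22 facts.

22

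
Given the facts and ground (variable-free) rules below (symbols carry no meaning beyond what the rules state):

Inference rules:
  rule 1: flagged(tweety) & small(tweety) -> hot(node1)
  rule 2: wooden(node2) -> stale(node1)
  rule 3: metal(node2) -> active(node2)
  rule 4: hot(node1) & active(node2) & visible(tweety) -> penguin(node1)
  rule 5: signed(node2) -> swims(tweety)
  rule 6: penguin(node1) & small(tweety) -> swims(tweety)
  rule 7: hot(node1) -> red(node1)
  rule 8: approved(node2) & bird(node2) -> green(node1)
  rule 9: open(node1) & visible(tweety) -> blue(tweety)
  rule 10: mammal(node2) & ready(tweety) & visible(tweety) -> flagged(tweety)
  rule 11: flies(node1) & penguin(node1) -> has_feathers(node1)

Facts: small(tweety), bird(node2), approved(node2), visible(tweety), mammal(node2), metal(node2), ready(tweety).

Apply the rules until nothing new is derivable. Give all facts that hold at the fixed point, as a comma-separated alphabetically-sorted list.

[1] rule 3 [metal(node2) -> active(node2)]; rule 8 [approved(node2) & bird(node2) -> green(node1)]; rule 10 [mammal(node2) & ready(tweety) & visible(tweety) -> flagged(tweety)]. ⇒ new: active(node2), green(node1), flagged(tweety).
[2] rule 1 [flagged(tweety) & small(tweety) -> hot(node1)]. ⇒ new: hot(node1).
[3] rule 4 [hot(node1) & active(node2) & visible(tweety) -> penguin(node1)]; rule 7 [hot(node1) -> red(node1)]. ⇒ new: penguin(node1), red(node1).
[4] rule 6 [penguin(node1) & small(tweety) -> swims(tweety)]. ⇒ new: swims(tweety).

active(node2), approved(node2), bird(node2), flagged(tweety), green(node1), hot(node1), mammal(node2), metal(node2), penguin(node1), ready(tweety), red(node1), small(tweety), swims(tweety), visible(tweety)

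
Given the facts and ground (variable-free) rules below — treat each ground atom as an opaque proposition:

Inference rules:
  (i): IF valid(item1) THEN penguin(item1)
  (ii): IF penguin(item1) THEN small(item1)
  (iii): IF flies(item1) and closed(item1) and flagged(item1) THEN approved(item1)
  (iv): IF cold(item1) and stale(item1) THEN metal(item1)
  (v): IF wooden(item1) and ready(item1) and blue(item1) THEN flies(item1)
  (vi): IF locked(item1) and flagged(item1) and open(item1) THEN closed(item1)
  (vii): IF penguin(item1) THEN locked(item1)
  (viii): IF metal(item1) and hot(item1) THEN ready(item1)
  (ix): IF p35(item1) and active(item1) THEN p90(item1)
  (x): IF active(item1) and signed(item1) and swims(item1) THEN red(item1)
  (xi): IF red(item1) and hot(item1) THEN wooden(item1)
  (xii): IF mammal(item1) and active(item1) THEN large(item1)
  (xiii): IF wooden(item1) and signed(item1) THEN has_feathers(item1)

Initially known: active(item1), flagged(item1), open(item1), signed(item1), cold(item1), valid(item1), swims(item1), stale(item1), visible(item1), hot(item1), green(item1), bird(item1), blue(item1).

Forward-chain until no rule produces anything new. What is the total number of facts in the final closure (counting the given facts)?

Round 1 — (i), (iv), (x), derive penguin(item1), metal(item1), red(item1).
Round 2 — (ii), (vii), (viii), (xi), derive small(item1), locked(item1), ready(item1), wooden(item1).
Round 3 — (v), (vi), (xiii), derive flies(item1), closed(item1), has_feathers(item1).
Round 4 — (iii), derive approved(item1).
Closure: {active(item1), approved(item1), bird(item1), blue(item1), closed(item1), cold(item1), flagged(item1), flies(item1), green(item1), has_feathers(item1), hot(item1), locked(item1), metal(item1), open(item1), penguin(item1), ready(item1), red(item1), signed(item1), small(item1), stale(item1), swims(item1), valid(item1), visible(item1), wooden(item1)} — 24 facts.

24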